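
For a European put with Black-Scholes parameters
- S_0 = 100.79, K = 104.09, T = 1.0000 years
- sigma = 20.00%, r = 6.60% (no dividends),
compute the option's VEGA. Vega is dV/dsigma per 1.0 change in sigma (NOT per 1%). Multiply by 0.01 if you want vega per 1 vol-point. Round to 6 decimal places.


Answer: Vega = 38.781474

Derivation:
d1 = 0.2689161742; d2 = 0.0689161742
phi(d1) = 0.3847750168; exp(-qT) = 1.0000000000; exp(-rT) = 0.9361308643
Vega = S * exp(-qT) * phi(d1) * sqrt(T) = 100.7900 * 1.0000000000 * 0.3847750168 * 1.0000000000 = 38.781474


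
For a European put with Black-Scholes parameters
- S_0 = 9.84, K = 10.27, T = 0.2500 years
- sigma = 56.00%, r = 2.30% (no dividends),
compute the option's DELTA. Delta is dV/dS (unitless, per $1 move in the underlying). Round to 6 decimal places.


Answer: Delta = -0.496896

Derivation:
d1 = 0.0077810254; d2 = -0.2722189746
phi(d1) = 0.3989302037; exp(-qT) = 1.0000000000; exp(-rT) = 0.9942664996
N(-d1) = 0.4968958513
Delta = -exp(-qT) * N(-d1) = -1.0000000000 * 0.4968958513 = -0.496896


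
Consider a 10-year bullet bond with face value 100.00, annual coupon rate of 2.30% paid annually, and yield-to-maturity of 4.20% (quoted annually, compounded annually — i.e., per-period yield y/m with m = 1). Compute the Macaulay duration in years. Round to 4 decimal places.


Answer: Macaulay duration = 8.9454 years

Derivation:
Coupon per period c = face * coupon_rate / m = 2.300000
Periods per year m = 1; per-period yield y/m = 0.042000
Number of cashflows N = 10
Cashflows (t years, CF_t, discount factor 1/(1+y/m)^(m*t), PV):
  t = 1.0000: CF_t = 2.300000, DF = 0.959693, PV = 2.207294
  t = 2.0000: CF_t = 2.300000, DF = 0.921010, PV = 2.118324
  t = 3.0000: CF_t = 2.300000, DF = 0.883887, PV = 2.032941
  t = 4.0000: CF_t = 2.300000, DF = 0.848260, PV = 1.950999
  t = 5.0000: CF_t = 2.300000, DF = 0.814069, PV = 1.872360
  t = 6.0000: CF_t = 2.300000, DF = 0.781257, PV = 1.796890
  t = 7.0000: CF_t = 2.300000, DF = 0.749766, PV = 1.724463
  t = 8.0000: CF_t = 2.300000, DF = 0.719545, PV = 1.654955
  t = 9.0000: CF_t = 2.300000, DF = 0.690543, PV = 1.588248
  t = 10.0000: CF_t = 102.300000, DF = 0.662709, PV = 67.795122
Price P = sum_t PV_t = 84.741594
Macaulay numerator sum_t t * PV_t:
  t * PV_t at t = 1.0000: 2.207294
  t * PV_t at t = 2.0000: 4.236648
  t * PV_t at t = 3.0000: 6.098822
  t * PV_t at t = 4.0000: 7.803994
  t * PV_t at t = 5.0000: 9.361798
  t * PV_t at t = 6.0000: 10.781341
  t * PV_t at t = 7.0000: 12.071239
  t * PV_t at t = 8.0000: 13.239637
  t * PV_t at t = 9.0000: 14.294234
  t * PV_t at t = 10.0000: 677.951216
Macaulay duration D = (sum_t t * PV_t) / P = 758.046221 / 84.741594 = 8.945385


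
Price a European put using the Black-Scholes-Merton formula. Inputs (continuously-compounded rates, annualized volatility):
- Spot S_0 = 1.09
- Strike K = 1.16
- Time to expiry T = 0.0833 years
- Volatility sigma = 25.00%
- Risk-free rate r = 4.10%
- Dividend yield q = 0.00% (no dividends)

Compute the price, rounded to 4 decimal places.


d1 = (ln(S/K) + (r - q + 0.5*sigma^2) * T) / (sigma * sqrt(T)) = -0.77921685
d2 = d1 - sigma * sqrt(T) = -0.85137120
exp(-rT) = 0.99659053; exp(-qT) = 1.00000000
P = K * exp(-rT) * N(-d2) - S_0 * exp(-qT) * N(-d1)
N(-d1) = 0.78207401; N(-d2) = 0.80271841
P = 1.1600 * 0.99659053 * 0.80271841 - 1.0900 * 1.00000000 * 0.78207401 = 0.0755

Answer: Price = 0.0755


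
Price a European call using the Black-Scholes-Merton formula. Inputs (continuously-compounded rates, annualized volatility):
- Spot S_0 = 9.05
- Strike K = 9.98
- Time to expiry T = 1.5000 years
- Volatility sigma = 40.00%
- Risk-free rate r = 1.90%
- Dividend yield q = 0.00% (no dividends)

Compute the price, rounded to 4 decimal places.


d1 = (ln(S/K) + (r - q + 0.5*sigma^2) * T) / (sigma * sqrt(T)) = 0.10345352
d2 = d1 - sigma * sqrt(T) = -0.38644443
exp(-rT) = 0.97190229; exp(-qT) = 1.00000000
C = S_0 * exp(-qT) * N(d1) - K * exp(-rT) * N(d2)
N(d1) = 0.54119848; N(d2) = 0.34958378
C = 9.0500 * 1.00000000 * 0.54119848 - 9.9800 * 0.97190229 * 0.34958378 = 1.5070

Answer: Price = 1.5070


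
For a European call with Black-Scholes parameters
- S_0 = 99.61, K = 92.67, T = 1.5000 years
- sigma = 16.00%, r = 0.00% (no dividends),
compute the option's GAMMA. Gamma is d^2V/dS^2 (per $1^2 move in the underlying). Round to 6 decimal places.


Answer: Gamma = 0.018331

Derivation:
d1 = 0.4665143313; d2 = 0.2705551519
phi(d1) = 0.3578088607; exp(-qT) = 1.0000000000; exp(-rT) = 1.0000000000
Gamma = exp(-qT) * phi(d1) / (S * sigma * sqrt(T)) = 1.0000000000 * 0.3578088607 / (99.6100 * 0.1600 * 1.2247448714) = 0.018331


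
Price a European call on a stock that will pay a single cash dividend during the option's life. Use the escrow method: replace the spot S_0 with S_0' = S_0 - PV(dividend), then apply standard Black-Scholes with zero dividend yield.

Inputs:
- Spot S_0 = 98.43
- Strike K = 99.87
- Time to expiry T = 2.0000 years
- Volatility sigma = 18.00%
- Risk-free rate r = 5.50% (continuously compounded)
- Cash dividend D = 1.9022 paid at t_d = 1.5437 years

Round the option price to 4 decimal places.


PV(D) = D * exp(-r * t_d) = 1.9022 * 0.91860093 = 1.74736268
S_0' = S_0 - PV(D) = 98.4300 - 1.74736268 = 96.68263732
d1 = (ln(S_0'/K) + (r + sigma^2/2)*T) / (sigma*sqrt(T)) = 0.43198133
d2 = d1 - sigma*sqrt(T) = 0.17742289
exp(-rT) = 0.89583414
N(d1) = 0.66712251; N(d2) = 0.57041189
C = S_0' * N(d1) - K * exp(-rT) * N(d2) = 96.68263732 * 0.66712251 - 99.8700 * 0.89583414 * 0.57041189 = 13.4661

Answer: Price = 13.4661


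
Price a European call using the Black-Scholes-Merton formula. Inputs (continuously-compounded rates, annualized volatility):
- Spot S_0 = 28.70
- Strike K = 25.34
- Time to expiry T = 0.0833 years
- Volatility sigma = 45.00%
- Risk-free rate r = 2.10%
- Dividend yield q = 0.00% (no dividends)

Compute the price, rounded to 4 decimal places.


Answer: Price = 3.7112

Derivation:
d1 = (ln(S/K) + (r - q + 0.5*sigma^2) * T) / (sigma * sqrt(T)) = 1.03710060
d2 = d1 - sigma * sqrt(T) = 0.90722278
exp(-rT) = 0.99825223; exp(-qT) = 1.00000000
C = S_0 * exp(-qT) * N(d1) - K * exp(-rT) * N(d2)
N(d1) = 0.85015551; N(d2) = 0.81785550
C = 28.7000 * 1.00000000 * 0.85015551 - 25.3400 * 0.99825223 * 0.81785550 = 3.7112


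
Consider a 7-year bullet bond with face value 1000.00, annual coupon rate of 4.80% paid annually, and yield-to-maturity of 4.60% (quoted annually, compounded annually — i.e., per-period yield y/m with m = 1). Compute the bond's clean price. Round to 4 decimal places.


Coupon per period c = face * coupon_rate / m = 48.000000
Periods per year m = 1; per-period yield y/m = 0.046000
Number of cashflows N = 7
Cashflows (t years, CF_t, discount factor 1/(1+y/m)^(m*t), PV):
  t = 1.0000: CF_t = 48.000000, DF = 0.956023, PV = 45.889101
  t = 2.0000: CF_t = 48.000000, DF = 0.913980, PV = 43.871034
  t = 3.0000: CF_t = 48.000000, DF = 0.873786, PV = 41.941715
  t = 4.0000: CF_t = 48.000000, DF = 0.835359, PV = 40.097242
  t = 5.0000: CF_t = 48.000000, DF = 0.798623, PV = 38.333883
  t = 6.0000: CF_t = 48.000000, DF = 0.763501, PV = 36.648072
  t = 7.0000: CF_t = 1048.000000, DF = 0.729925, PV = 764.961347
Price P = sum_t PV_t = 1011.742394

Answer: Price = 1011.7424


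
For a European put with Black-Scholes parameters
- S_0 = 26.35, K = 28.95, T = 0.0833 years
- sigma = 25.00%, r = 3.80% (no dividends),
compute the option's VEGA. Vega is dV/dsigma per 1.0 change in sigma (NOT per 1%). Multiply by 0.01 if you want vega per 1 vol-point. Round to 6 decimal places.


d1 = -1.2242284205; d2 = -1.2963827689
phi(d1) = 0.1885661989; exp(-qT) = 1.0000000000; exp(-rT) = 0.9968396046
Vega = S * exp(-qT) * phi(d1) * sqrt(T) = 26.3500 * 1.0000000000 * 0.1885661989 * 0.2886173938 = 1.434059

Answer: Vega = 1.434059


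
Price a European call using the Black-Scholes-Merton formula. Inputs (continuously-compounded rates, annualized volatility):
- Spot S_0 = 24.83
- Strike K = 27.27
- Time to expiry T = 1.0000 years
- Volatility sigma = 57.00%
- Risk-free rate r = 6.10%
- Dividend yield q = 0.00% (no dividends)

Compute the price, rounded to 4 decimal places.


Answer: Price = 5.2594

Derivation:
d1 = (ln(S/K) + (r - q + 0.5*sigma^2) * T) / (sigma * sqrt(T)) = 0.22757088
d2 = d1 - sigma * sqrt(T) = -0.34242912
exp(-rT) = 0.94082324; exp(-qT) = 1.00000000
C = S_0 * exp(-qT) * N(d1) - K * exp(-rT) * N(d2)
N(d1) = 0.59001007; N(d2) = 0.36601399
C = 24.8300 * 1.00000000 * 0.59001007 - 27.2700 * 0.94082324 * 0.36601399 = 5.2594


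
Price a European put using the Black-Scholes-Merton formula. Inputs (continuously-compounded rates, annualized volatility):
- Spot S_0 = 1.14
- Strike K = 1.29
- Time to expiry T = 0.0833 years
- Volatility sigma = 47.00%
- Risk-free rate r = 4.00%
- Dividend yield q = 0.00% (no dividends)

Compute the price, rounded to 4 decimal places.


d1 = (ln(S/K) + (r - q + 0.5*sigma^2) * T) / (sigma * sqrt(T)) = -0.81888188
d2 = d1 - sigma * sqrt(T) = -0.95453206
exp(-rT) = 0.99667354; exp(-qT) = 1.00000000
P = K * exp(-rT) * N(-d2) - S_0 * exp(-qT) * N(-d1)
N(-d1) = 0.79357310; N(-d2) = 0.83009281
P = 1.2900 * 0.99667354 * 0.83009281 - 1.1400 * 1.00000000 * 0.79357310 = 0.1626

Answer: Price = 0.1626


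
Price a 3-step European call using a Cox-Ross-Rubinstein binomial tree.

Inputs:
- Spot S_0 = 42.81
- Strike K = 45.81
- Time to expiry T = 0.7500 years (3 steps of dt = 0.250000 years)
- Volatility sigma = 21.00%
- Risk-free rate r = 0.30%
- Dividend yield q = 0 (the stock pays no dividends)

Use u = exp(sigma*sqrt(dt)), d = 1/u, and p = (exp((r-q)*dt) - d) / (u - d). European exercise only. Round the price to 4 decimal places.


dt = T/N = 0.250000
u = exp(sigma*sqrt(dt)) = 1.110711; d = 1/u = 0.900325
p = (exp((r-q)*dt) - d) / (u - d) = 0.477340
Discount per step: exp(-r*dt) = 0.999250
Stock lattice S(k, i) with i counting down-moves:
  k=0: S(0,0) = 42.8100
  k=1: S(1,0) = 47.5495; S(1,1) = 38.5429
  k=2: S(2,0) = 52.8138; S(2,1) = 42.8100; S(2,2) = 34.7011
  k=3: S(3,0) = 58.6608; S(3,1) = 47.5495; S(3,2) = 38.5429; S(3,3) = 31.2423
Terminal payoffs V(N, i) = max(S_T - K, 0):
  V(3,0) = 12.850801; V(3,1) = 1.739521; V(3,2) = 0.000000; V(3,3) = 0.000000
Backward induction: V(k, i) = exp(-r*dt) * [p * V(k+1, i) + (1-p) * V(k+1, i+1)].
  V(2,0) = exp(-r*dt) * [p*12.850801 + (1-p)*1.739521] = 7.038102
  V(2,1) = exp(-r*dt) * [p*1.739521 + (1-p)*0.000000] = 0.829721
  V(2,2) = exp(-r*dt) * [p*0.000000 + (1-p)*0.000000] = 0.000000
  V(1,0) = exp(-r*dt) * [p*7.038102 + (1-p)*0.829721] = 3.790388
  V(1,1) = exp(-r*dt) * [p*0.829721 + (1-p)*0.000000] = 0.395762
  V(0,0) = exp(-r*dt) * [p*3.790388 + (1-p)*0.395762] = 2.014642

Answer: Price = V(0,0) = 2.0146


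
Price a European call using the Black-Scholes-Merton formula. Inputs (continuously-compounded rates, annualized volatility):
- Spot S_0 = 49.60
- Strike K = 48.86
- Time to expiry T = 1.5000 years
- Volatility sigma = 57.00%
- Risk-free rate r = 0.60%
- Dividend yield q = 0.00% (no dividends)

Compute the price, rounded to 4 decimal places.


Answer: Price = 13.9741

Derivation:
d1 = (ln(S/K) + (r - q + 0.5*sigma^2) * T) / (sigma * sqrt(T)) = 0.38347660
d2 = d1 - sigma * sqrt(T) = -0.31462798
exp(-rT) = 0.99104038; exp(-qT) = 1.00000000
C = S_0 * exp(-qT) * N(d1) - K * exp(-rT) * N(d2)
N(d1) = 0.64931679; N(d2) = 0.37652207
C = 49.6000 * 1.00000000 * 0.64931679 - 48.8600 * 0.99104038 * 0.37652207 = 13.9741


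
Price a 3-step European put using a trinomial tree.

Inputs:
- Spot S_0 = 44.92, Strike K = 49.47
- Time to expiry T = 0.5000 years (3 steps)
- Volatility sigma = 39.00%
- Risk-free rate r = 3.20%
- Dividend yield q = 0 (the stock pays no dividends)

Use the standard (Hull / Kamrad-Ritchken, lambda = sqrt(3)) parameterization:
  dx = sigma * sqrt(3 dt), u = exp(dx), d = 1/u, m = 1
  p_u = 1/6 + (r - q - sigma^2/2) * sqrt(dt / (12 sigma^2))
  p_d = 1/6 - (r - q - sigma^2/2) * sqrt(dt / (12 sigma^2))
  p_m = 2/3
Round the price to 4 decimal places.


dt = T/N = 0.166667; dx = sigma*sqrt(3*dt) = 0.275772
u = exp(dx) = 1.317547; d = 1/u = 0.758986
p_u = 0.153356, p_m = 0.666667, p_d = 0.179978
Discount per step: exp(-r*dt) = 0.994681
Stock lattice S(k, j) with j the centered position index:
  k=0: S(0,+0) = 44.9200
  k=1: S(1,-1) = 34.0937; S(1,+0) = 44.9200; S(1,+1) = 59.1842
  k=2: S(2,-2) = 25.8766; S(2,-1) = 34.0937; S(2,+0) = 44.9200; S(2,+1) = 59.1842; S(2,+2) = 77.9780
  k=3: S(3,-3) = 19.6400; S(3,-2) = 25.8766; S(3,-1) = 34.0937; S(3,+0) = 44.9200; S(3,+1) = 59.1842; S(3,+2) = 77.9780; S(3,+3) = 102.7396
Terminal payoffs V(N, j) = max(K - S_T, 0):
  V(3,-3) = 29.830002; V(3,-2) = 23.593380; V(3,-1) = 15.376339; V(3,+0) = 4.550000; V(3,+1) = 0.000000; V(3,+2) = 0.000000; V(3,+3) = 0.000000
Backward induction: V(k, j) = exp(-r*dt) * [p_u * V(k+1, j+1) + p_m * V(k+1, j) + p_d * V(k+1, j-1)]
  V(2,-2) = exp(-r*dt) * [p_u*15.376339 + p_m*23.593380 + p_d*29.830002] = 23.330941
  V(2,-1) = exp(-r*dt) * [p_u*4.550000 + p_m*15.376339 + p_d*23.593380] = 15.114121
  V(2,+0) = exp(-r*dt) * [p_u*0.000000 + p_m*4.550000 + p_d*15.376339] = 5.769878
  V(2,+1) = exp(-r*dt) * [p_u*0.000000 + p_m*0.000000 + p_d*4.550000] = 0.814543
  V(2,+2) = exp(-r*dt) * [p_u*0.000000 + p_m*0.000000 + p_d*0.000000] = 0.000000
  V(1,-1) = exp(-r*dt) * [p_u*5.769878 + p_m*15.114121 + p_d*23.330941] = 15.079337
  V(1,+0) = exp(-r*dt) * [p_u*0.814543 + p_m*5.769878 + p_d*15.114121] = 6.656112
  V(1,+1) = exp(-r*dt) * [p_u*0.000000 + p_m*0.814543 + p_d*5.769878] = 1.573067
  V(0,+0) = exp(-r*dt) * [p_u*1.573067 + p_m*6.656112 + p_d*15.079337] = 7.353270

Answer: Price = V(0,0) = 7.3533


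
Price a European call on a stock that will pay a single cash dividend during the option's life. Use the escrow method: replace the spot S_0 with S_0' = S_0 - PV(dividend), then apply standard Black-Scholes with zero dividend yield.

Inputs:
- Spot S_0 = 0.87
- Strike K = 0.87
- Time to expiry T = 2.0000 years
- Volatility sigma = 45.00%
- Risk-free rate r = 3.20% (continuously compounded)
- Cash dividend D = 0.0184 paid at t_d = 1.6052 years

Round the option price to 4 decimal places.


Answer: Price = 0.2270

Derivation:
PV(D) = D * exp(-r * t_d) = 0.0184 * 0.94993055 = 0.01747872
S_0' = S_0 - PV(D) = 0.8700 - 0.01747872 = 0.85252128
d1 = (ln(S_0'/K) + (r + sigma^2/2)*T) / (sigma*sqrt(T)) = 0.38687377
d2 = d1 - sigma*sqrt(T) = -0.24952234
exp(-rT) = 0.93800500
N(d1) = 0.65057517; N(d2) = 0.40147838
C = S_0' * N(d1) - K * exp(-rT) * N(d2) = 0.85252128 * 0.65057517 - 0.8700 * 0.93800500 * 0.40147838 = 0.2270


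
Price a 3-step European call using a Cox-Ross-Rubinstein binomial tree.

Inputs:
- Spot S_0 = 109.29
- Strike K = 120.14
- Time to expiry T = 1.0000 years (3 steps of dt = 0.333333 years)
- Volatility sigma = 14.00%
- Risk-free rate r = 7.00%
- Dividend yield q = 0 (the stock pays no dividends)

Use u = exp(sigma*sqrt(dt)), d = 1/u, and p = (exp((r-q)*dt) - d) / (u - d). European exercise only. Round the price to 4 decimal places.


dt = T/N = 0.333333
u = exp(sigma*sqrt(dt)) = 1.084186; d = 1/u = 0.922351
p = (exp((r-q)*dt) - d) / (u - d) = 0.625680
Discount per step: exp(-r*dt) = 0.976937
Stock lattice S(k, i) with i counting down-moves:
  k=0: S(0,0) = 109.2900
  k=1: S(1,0) = 118.4906; S(1,1) = 100.8038
  k=2: S(2,0) = 128.4658; S(2,1) = 109.2900; S(2,2) = 92.9765
  k=3: S(3,0) = 139.2808; S(3,1) = 118.4906; S(3,2) = 100.8038; S(3,3) = 85.7570
Terminal payoffs V(N, i) = max(S_T - K, 0):
  V(3,0) = 19.140796; V(3,1) = 0.000000; V(3,2) = 0.000000; V(3,3) = 0.000000
Backward induction: V(k, i) = exp(-r*dt) * [p * V(k+1, i) + (1-p) * V(k+1, i+1)].
  V(2,0) = exp(-r*dt) * [p*19.140796 + (1-p)*0.000000] = 11.699799
  V(2,1) = exp(-r*dt) * [p*0.000000 + (1-p)*0.000000] = 0.000000
  V(2,2) = exp(-r*dt) * [p*0.000000 + (1-p)*0.000000] = 0.000000
  V(1,0) = exp(-r*dt) * [p*11.699799 + (1-p)*0.000000] = 7.151494
  V(1,1) = exp(-r*dt) * [p*0.000000 + (1-p)*0.000000] = 0.000000
  V(0,0) = exp(-r*dt) * [p*7.151494 + (1-p)*0.000000] = 4.371346

Answer: Price = V(0,0) = 4.3713


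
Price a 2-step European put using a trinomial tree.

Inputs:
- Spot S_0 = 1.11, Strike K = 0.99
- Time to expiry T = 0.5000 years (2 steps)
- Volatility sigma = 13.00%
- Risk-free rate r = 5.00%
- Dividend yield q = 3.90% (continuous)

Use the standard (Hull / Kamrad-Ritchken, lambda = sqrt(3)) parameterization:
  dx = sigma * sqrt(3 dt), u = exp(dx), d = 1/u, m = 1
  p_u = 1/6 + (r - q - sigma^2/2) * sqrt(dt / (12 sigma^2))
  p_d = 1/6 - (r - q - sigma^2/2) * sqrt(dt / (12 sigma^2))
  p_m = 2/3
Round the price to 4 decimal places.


dt = T/N = 0.250000; dx = sigma*sqrt(3*dt) = 0.112583
u = exp(dx) = 1.119165; d = 1/u = 0.893523
p_u = 0.169498, p_m = 0.666667, p_d = 0.163835
Discount per step: exp(-r*dt) = 0.987578
Stock lattice S(k, j) with j the centered position index:
  k=0: S(0,+0) = 1.1100
  k=1: S(1,-1) = 0.9918; S(1,+0) = 1.1100; S(1,+1) = 1.2423
  k=2: S(2,-2) = 0.8862; S(2,-1) = 0.9918; S(2,+0) = 1.1100; S(2,+1) = 1.2423; S(2,+2) = 1.3903
Terminal payoffs V(N, j) = max(K - S_T, 0):
  V(2,-2) = 0.103795; V(2,-1) = 0.000000; V(2,+0) = 0.000000; V(2,+1) = 0.000000; V(2,+2) = 0.000000
Backward induction: V(k, j) = exp(-r*dt) * [p_u * V(k+1, j+1) + p_m * V(k+1, j) + p_d * V(k+1, j-1)]
  V(1,-1) = exp(-r*dt) * [p_u*0.000000 + p_m*0.000000 + p_d*0.103795] = 0.016794
  V(1,+0) = exp(-r*dt) * [p_u*0.000000 + p_m*0.000000 + p_d*0.000000] = 0.000000
  V(1,+1) = exp(-r*dt) * [p_u*0.000000 + p_m*0.000000 + p_d*0.000000] = 0.000000
  V(0,+0) = exp(-r*dt) * [p_u*0.000000 + p_m*0.000000 + p_d*0.016794] = 0.002717

Answer: Price = V(0,0) = 0.0027


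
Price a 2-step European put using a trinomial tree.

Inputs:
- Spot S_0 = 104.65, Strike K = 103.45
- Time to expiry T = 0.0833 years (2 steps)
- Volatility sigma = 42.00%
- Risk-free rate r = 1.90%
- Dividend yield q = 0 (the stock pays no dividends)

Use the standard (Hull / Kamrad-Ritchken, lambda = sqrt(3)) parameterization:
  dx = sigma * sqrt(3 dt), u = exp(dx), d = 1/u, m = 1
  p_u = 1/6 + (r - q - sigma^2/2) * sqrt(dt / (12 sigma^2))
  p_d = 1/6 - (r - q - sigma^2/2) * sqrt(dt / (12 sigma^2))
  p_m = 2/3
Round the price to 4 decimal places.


dt = T/N = 0.041650; dx = sigma*sqrt(3*dt) = 0.148463
u = exp(dx) = 1.160050; d = 1/u = 0.862032
p_u = 0.156960, p_m = 0.666667, p_d = 0.176373
Discount per step: exp(-r*dt) = 0.999209
Stock lattice S(k, j) with j the centered position index:
  k=0: S(0,+0) = 104.6500
  k=1: S(1,-1) = 90.2117; S(1,+0) = 104.6500; S(1,+1) = 121.3992
  k=2: S(2,-2) = 77.7654; S(2,-1) = 90.2117; S(2,+0) = 104.6500; S(2,+1) = 121.3992; S(2,+2) = 140.8291
Terminal payoffs V(N, j) = max(K - S_T, 0):
  V(2,-2) = 25.684647; V(2,-1) = 13.238336; V(2,+0) = 0.000000; V(2,+1) = 0.000000; V(2,+2) = 0.000000
Backward induction: V(k, j) = exp(-r*dt) * [p_u * V(k+1, j+1) + p_m * V(k+1, j) + p_d * V(k+1, j-1)]
  V(1,-1) = exp(-r*dt) * [p_u*0.000000 + p_m*13.238336 + p_d*25.684647] = 13.345082
  V(1,+0) = exp(-r*dt) * [p_u*0.000000 + p_m*0.000000 + p_d*13.238336] = 2.333044
  V(1,+1) = exp(-r*dt) * [p_u*0.000000 + p_m*0.000000 + p_d*0.000000] = 0.000000
  V(0,+0) = exp(-r*dt) * [p_u*0.000000 + p_m*2.333044 + p_d*13.345082] = 3.905988

Answer: Price = V(0,0) = 3.9060


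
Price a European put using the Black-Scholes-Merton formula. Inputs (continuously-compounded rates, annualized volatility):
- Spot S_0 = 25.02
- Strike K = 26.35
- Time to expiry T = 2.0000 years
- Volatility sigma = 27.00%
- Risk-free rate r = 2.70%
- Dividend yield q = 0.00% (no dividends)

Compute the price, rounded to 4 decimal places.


d1 = (ln(S/K) + (r - q + 0.5*sigma^2) * T) / (sigma * sqrt(T)) = 0.19669938
d2 = d1 - sigma * sqrt(T) = -0.18513829
exp(-rT) = 0.94743211; exp(-qT) = 1.00000000
P = K * exp(-rT) * N(-d2) - S_0 * exp(-qT) * N(-d1)
N(-d1) = 0.42203140; N(-d2) = 0.57343971
P = 26.3500 * 0.94743211 * 0.57343971 - 25.0200 * 1.00000000 * 0.42203140 = 3.7566

Answer: Price = 3.7566


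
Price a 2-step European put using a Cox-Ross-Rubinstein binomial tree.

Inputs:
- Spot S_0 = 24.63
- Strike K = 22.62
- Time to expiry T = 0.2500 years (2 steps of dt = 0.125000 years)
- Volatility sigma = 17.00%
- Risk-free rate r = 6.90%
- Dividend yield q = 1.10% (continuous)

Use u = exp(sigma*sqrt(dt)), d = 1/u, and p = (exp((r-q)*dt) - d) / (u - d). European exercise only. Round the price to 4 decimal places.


Answer: Price = V(0,0) = 0.1583

Derivation:
dt = T/N = 0.125000
u = exp(sigma*sqrt(dt)) = 1.061947; d = 1/u = 0.941667
p = (exp((r-q)*dt) - d) / (u - d) = 0.545473
Discount per step: exp(-r*dt) = 0.991412
Stock lattice S(k, i) with i counting down-moves:
  k=0: S(0,0) = 24.6300
  k=1: S(1,0) = 26.1558; S(1,1) = 23.1932
  k=2: S(2,0) = 27.7760; S(2,1) = 24.6300; S(2,2) = 21.8403
Terminal payoffs V(N, i) = max(K - S_T, 0):
  V(2,0) = 0.000000; V(2,1) = 0.000000; V(2,2) = 0.779696
Backward induction: V(k, i) = exp(-r*dt) * [p * V(k+1, i) + (1-p) * V(k+1, i+1)].
  V(1,0) = exp(-r*dt) * [p*0.000000 + (1-p)*0.000000] = 0.000000
  V(1,1) = exp(-r*dt) * [p*0.000000 + (1-p)*0.779696] = 0.351349
  V(0,0) = exp(-r*dt) * [p*0.000000 + (1-p)*0.351349] = 0.158326


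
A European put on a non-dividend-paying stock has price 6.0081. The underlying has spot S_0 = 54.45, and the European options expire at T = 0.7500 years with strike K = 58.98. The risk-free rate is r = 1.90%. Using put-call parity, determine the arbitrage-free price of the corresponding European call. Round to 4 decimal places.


Answer: Call price = 2.3126

Derivation:
Put-call parity: C - P = S_0 * exp(-qT) - K * exp(-rT).
S_0 * exp(-qT) = 54.4500 * 1.00000000 = 54.45000000
K * exp(-rT) = 58.9800 * 0.98585105 = 58.14549497
C = P + S*exp(-qT) - K*exp(-rT)
C = 6.0081 + 54.45000000 - 58.14549497 = 2.3126


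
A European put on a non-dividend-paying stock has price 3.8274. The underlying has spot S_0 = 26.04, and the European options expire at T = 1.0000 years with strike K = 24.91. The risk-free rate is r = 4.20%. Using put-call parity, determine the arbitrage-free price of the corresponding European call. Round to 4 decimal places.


Answer: Call price = 5.9820

Derivation:
Put-call parity: C - P = S_0 * exp(-qT) - K * exp(-rT).
S_0 * exp(-qT) = 26.0400 * 1.00000000 = 26.04000000
K * exp(-rT) = 24.9100 * 0.95886978 = 23.88544623
C = P + S*exp(-qT) - K*exp(-rT)
C = 3.8274 + 26.04000000 - 23.88544623 = 5.9820


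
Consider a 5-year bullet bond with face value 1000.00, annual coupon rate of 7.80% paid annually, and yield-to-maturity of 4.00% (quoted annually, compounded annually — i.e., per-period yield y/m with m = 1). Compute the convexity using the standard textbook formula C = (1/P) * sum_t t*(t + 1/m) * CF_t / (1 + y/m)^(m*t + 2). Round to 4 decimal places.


Coupon per period c = face * coupon_rate / m = 78.000000
Periods per year m = 1; per-period yield y/m = 0.040000
Number of cashflows N = 5
Cashflows (t years, CF_t, discount factor 1/(1+y/m)^(m*t), PV):
  t = 1.0000: CF_t = 78.000000, DF = 0.961538, PV = 75.000000
  t = 2.0000: CF_t = 78.000000, DF = 0.924556, PV = 72.115385
  t = 3.0000: CF_t = 78.000000, DF = 0.888996, PV = 69.341716
  t = 4.0000: CF_t = 78.000000, DF = 0.854804, PV = 66.674727
  t = 5.0000: CF_t = 1078.000000, DF = 0.821927, PV = 886.037421
Price P = sum_t PV_t = 1169.169249
Convexity numerator sum_t t*(t + 1/m) * CF_t / (1+y/m)^(m*t + 2):
  t = 1.0000: term = 138.683432
  t = 2.0000: term = 400.048361
  t = 3.0000: term = 769.323772
  t = 4.0000: term = 1232.890660
  t = 5.0000: term = 24575.742079
Convexity = (1/P) * sum = 27116.688304 / 1169.169249 = 23.193125

Answer: Convexity = 23.1931


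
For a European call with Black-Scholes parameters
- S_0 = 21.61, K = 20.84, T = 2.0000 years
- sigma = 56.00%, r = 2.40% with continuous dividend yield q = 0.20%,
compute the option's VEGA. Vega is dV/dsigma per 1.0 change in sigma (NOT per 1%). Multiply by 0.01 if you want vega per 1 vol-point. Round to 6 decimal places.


d1 = 0.4973510721; d2 = -0.2946085228
phi(d1) = 0.3525306967; exp(-qT) = 0.9960079893; exp(-rT) = 0.9531337871
Vega = S * exp(-qT) * phi(d1) * sqrt(T) = 21.6100 * 0.9960079893 * 0.3525306967 * 1.4142135624 = 10.730736

Answer: Vega = 10.730736


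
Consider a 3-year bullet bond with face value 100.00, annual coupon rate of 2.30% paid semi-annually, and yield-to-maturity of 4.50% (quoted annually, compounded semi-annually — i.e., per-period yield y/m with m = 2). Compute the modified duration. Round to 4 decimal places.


Coupon per period c = face * coupon_rate / m = 1.150000
Periods per year m = 2; per-period yield y/m = 0.022500
Number of cashflows N = 6
Cashflows (t years, CF_t, discount factor 1/(1+y/m)^(m*t), PV):
  t = 0.5000: CF_t = 1.150000, DF = 0.977995, PV = 1.124694
  t = 1.0000: CF_t = 1.150000, DF = 0.956474, PV = 1.099946
  t = 1.5000: CF_t = 1.150000, DF = 0.935427, PV = 1.075741
  t = 2.0000: CF_t = 1.150000, DF = 0.914843, PV = 1.052070
  t = 2.5000: CF_t = 1.150000, DF = 0.894712, PV = 1.028919
  t = 3.0000: CF_t = 101.150000, DF = 0.875024, PV = 88.508705
Price P = sum_t PV_t = 93.890076
First compute Macaulay numerator sum_t t * PV_t:
  t * PV_t at t = 0.5000: 0.562347
  t * PV_t at t = 1.0000: 1.099946
  t * PV_t at t = 1.5000: 1.613612
  t * PV_t at t = 2.0000: 2.104140
  t * PV_t at t = 2.5000: 2.572298
  t * PV_t at t = 3.0000: 265.526115
Macaulay duration D = 273.478458 / 93.890076 = 2.912751
Modified duration = D / (1 + y/m) = 2.912751 / (1 + 0.022500) = 2.848657

Answer: Modified duration = 2.8487


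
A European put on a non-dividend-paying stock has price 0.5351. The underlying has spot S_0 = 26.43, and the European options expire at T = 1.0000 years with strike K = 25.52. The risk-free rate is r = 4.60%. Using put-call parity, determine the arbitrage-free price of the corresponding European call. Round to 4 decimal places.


Answer: Call price = 2.5924

Derivation:
Put-call parity: C - P = S_0 * exp(-qT) - K * exp(-rT).
S_0 * exp(-qT) = 26.4300 * 1.00000000 = 26.43000000
K * exp(-rT) = 25.5200 * 0.95504196 = 24.37267088
C = P + S*exp(-qT) - K*exp(-rT)
C = 0.5351 + 26.43000000 - 24.37267088 = 2.5924


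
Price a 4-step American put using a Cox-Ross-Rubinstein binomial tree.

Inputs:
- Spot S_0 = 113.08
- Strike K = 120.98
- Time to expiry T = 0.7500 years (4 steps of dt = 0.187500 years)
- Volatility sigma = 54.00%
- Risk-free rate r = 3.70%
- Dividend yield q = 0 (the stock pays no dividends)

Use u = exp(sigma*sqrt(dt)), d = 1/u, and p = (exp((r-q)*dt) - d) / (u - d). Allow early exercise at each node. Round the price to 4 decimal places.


dt = T/N = 0.187500
u = exp(sigma*sqrt(dt)) = 1.263426; d = 1/u = 0.791499
p = (exp((r-q)*dt) - d) / (u - d) = 0.456560
Discount per step: exp(-r*dt) = 0.993087
Stock lattice S(k, i) with i counting down-moves:
  k=0: S(0,0) = 113.0800
  k=1: S(1,0) = 142.8682; S(1,1) = 89.5027
  k=2: S(2,0) = 180.5033; S(2,1) = 113.0800; S(2,2) = 70.8413
  k=3: S(3,0) = 228.0526; S(3,1) = 142.8682; S(3,2) = 89.5027; S(3,3) = 56.0708
  k=4: S(4,0) = 288.1275; S(4,1) = 180.5033; S(4,2) = 113.0800; S(4,3) = 70.8413; S(4,4) = 44.3800
Terminal payoffs V(N, i) = max(K - S_T, 0):
  V(4,0) = 0.000000; V(4,1) = 0.000000; V(4,2) = 7.900000; V(4,3) = 50.138725; V(4,4) = 76.600036
Backward induction: V(k, i) = exp(-r*dt) * [p * V(k+1, i) + (1-p) * V(k+1, i+1)]; then take max(V_cont, immediate exercise) for American.
  V(3,0) = exp(-r*dt) * [p*0.000000 + (1-p)*0.000000] = 0.000000; exercise = 0.000000; V(3,0) = max -> 0.000000
  V(3,1) = exp(-r*dt) * [p*0.000000 + (1-p)*7.900000] = 4.263498; exercise = 0.000000; V(3,1) = max -> 4.263498
  V(3,2) = exp(-r*dt) * [p*7.900000 + (1-p)*50.138725] = 30.640916; exercise = 31.477311; V(3,2) = max -> 31.477311
  V(3,3) = exp(-r*dt) * [p*50.138725 + (1-p)*76.600036] = 64.072818; exercise = 64.909212; V(3,3) = max -> 64.909212
  V(2,0) = exp(-r*dt) * [p*0.000000 + (1-p)*4.263498] = 2.300938; exercise = 0.000000; V(2,0) = max -> 2.300938
  V(2,1) = exp(-r*dt) * [p*4.263498 + (1-p)*31.477311] = 18.920862; exercise = 7.900000; V(2,1) = max -> 18.920862
  V(2,2) = exp(-r*dt) * [p*31.477311 + (1-p)*64.909212] = 49.302331; exercise = 50.138725; V(2,2) = max -> 50.138725
  V(1,0) = exp(-r*dt) * [p*2.300938 + (1-p)*18.920862] = 11.254525; exercise = 0.000000; V(1,0) = max -> 11.254525
  V(1,1) = exp(-r*dt) * [p*18.920862 + (1-p)*50.138725] = 35.637811; exercise = 31.477311; V(1,1) = max -> 35.637811
  V(0,0) = exp(-r*dt) * [p*11.254525 + (1-p)*35.637811] = 24.335969; exercise = 7.900000; V(0,0) = max -> 24.335969

Answer: Price = V(0,0) = 24.3360


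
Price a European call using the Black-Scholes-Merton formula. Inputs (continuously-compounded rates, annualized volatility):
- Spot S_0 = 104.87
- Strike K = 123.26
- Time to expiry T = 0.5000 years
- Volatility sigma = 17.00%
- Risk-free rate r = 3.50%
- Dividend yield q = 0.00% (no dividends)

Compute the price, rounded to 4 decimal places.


Answer: Price = 0.7614

Derivation:
d1 = (ln(S/K) + (r - q + 0.5*sigma^2) * T) / (sigma * sqrt(T)) = -1.13843741
d2 = d1 - sigma * sqrt(T) = -1.25864556
exp(-rT) = 0.98265224; exp(-qT) = 1.00000000
C = S_0 * exp(-qT) * N(d1) - K * exp(-rT) * N(d2)
N(d1) = 0.12746894; N(d2) = 0.10407919
C = 104.8700 * 1.00000000 * 0.12746894 - 123.2600 * 0.98265224 * 0.10407919 = 0.7614


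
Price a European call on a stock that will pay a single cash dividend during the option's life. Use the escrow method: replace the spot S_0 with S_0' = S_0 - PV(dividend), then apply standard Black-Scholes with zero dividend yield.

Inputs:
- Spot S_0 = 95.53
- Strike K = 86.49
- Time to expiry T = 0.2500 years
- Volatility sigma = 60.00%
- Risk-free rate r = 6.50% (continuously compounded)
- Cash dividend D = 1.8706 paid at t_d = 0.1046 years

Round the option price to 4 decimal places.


Answer: Price = 15.4826

Derivation:
PV(D) = D * exp(-r * t_d) = 1.8706 * 0.99322406 = 1.85792493
S_0' = S_0 - PV(D) = 95.5300 - 1.85792493 = 93.67207507
d1 = (ln(S_0'/K) + (r + sigma^2/2)*T) / (sigma*sqrt(T)) = 0.47007107
d2 = d1 - sigma*sqrt(T) = 0.17007107
exp(-rT) = 0.98388132
N(d1) = 0.68084788; N(d2) = 0.56752288
C = S_0' * N(d1) - K * exp(-rT) * N(d2) = 93.67207507 * 0.68084788 - 86.4900 * 0.98388132 * 0.56752288 = 15.4826


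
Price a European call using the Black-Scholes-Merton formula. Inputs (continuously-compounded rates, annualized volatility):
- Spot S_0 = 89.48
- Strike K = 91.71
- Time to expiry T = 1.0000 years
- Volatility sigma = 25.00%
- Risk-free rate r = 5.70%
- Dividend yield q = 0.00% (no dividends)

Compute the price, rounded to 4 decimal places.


Answer: Price = 10.2580

Derivation:
d1 = (ln(S/K) + (r - q + 0.5*sigma^2) * T) / (sigma * sqrt(T)) = 0.25453485
d2 = d1 - sigma * sqrt(T) = 0.00453485
exp(-rT) = 0.94459407; exp(-qT) = 1.00000000
C = S_0 * exp(-qT) * N(d1) - K * exp(-rT) * N(d2)
N(d1) = 0.60045881; N(d2) = 0.50180914
C = 89.4800 * 1.00000000 * 0.60045881 - 91.7100 * 0.94459407 * 0.50180914 = 10.2580


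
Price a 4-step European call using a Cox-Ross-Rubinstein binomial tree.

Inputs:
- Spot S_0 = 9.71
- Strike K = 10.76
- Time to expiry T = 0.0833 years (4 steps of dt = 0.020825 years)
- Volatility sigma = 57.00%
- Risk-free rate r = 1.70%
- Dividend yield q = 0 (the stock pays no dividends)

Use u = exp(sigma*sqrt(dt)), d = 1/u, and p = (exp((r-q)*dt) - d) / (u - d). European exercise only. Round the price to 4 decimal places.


dt = T/N = 0.020825
u = exp(sigma*sqrt(dt)) = 1.085734; d = 1/u = 0.921036
p = (exp((r-q)*dt) - d) / (u - d) = 0.481598
Discount per step: exp(-r*dt) = 0.999646
Stock lattice S(k, i) with i counting down-moves:
  k=0: S(0,0) = 9.7100
  k=1: S(1,0) = 10.5425; S(1,1) = 8.9433
  k=2: S(2,0) = 11.4463; S(2,1) = 9.7100; S(2,2) = 8.2371
  k=3: S(3,0) = 12.4277; S(3,1) = 10.5425; S(3,2) = 8.9433; S(3,3) = 7.5866
  k=4: S(4,0) = 13.4931; S(4,1) = 11.4463; S(4,2) = 9.7100; S(4,3) = 8.2371; S(4,4) = 6.9876
Terminal payoffs V(N, i) = max(S_T - K, 0):
  V(4,0) = 2.733123; V(4,1) = 0.686319; V(4,2) = 0.000000; V(4,3) = 0.000000; V(4,4) = 0.000000
Backward induction: V(k, i) = exp(-r*dt) * [p * V(k+1, i) + (1-p) * V(k+1, i+1)].
  V(3,0) = exp(-r*dt) * [p*2.733123 + (1-p)*0.686319] = 1.671463
  V(3,1) = exp(-r*dt) * [p*0.686319 + (1-p)*0.000000] = 0.330413
  V(3,2) = exp(-r*dt) * [p*0.000000 + (1-p)*0.000000] = 0.000000
  V(3,3) = exp(-r*dt) * [p*0.000000 + (1-p)*0.000000] = 0.000000
  V(2,0) = exp(-r*dt) * [p*1.671463 + (1-p)*0.330413] = 0.975913
  V(2,1) = exp(-r*dt) * [p*0.330413 + (1-p)*0.000000] = 0.159070
  V(2,2) = exp(-r*dt) * [p*0.000000 + (1-p)*0.000000] = 0.000000
  V(1,0) = exp(-r*dt) * [p*0.975913 + (1-p)*0.159070] = 0.552264
  V(1,1) = exp(-r*dt) * [p*0.159070 + (1-p)*0.000000] = 0.076580
  V(0,0) = exp(-r*dt) * [p*0.552264 + (1-p)*0.076580] = 0.305560

Answer: Price = V(0,0) = 0.3056


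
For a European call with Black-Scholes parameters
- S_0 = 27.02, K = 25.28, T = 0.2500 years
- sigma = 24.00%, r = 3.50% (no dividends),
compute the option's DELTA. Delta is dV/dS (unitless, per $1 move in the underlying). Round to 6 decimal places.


Answer: Delta = 0.754152

Derivation:
d1 = 0.6876146938; d2 = 0.5676146938
phi(d1) = 0.3149486980; exp(-qT) = 1.0000000000; exp(-rT) = 0.9912881698
N(d1) = 0.7541522737
Delta = exp(-qT) * N(d1) = 1.0000000000 * 0.7541522737 = 0.754152


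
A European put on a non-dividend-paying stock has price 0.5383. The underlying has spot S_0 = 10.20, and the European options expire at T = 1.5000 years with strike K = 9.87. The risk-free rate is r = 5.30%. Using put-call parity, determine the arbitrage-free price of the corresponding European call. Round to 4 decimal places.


Answer: Call price = 1.6226

Derivation:
Put-call parity: C - P = S_0 * exp(-qT) - K * exp(-rT).
S_0 * exp(-qT) = 10.2000 * 1.00000000 = 10.20000000
K * exp(-rT) = 9.8700 * 0.92357802 = 9.11571506
C = P + S*exp(-qT) - K*exp(-rT)
C = 0.5383 + 10.20000000 - 9.11571506 = 1.6226


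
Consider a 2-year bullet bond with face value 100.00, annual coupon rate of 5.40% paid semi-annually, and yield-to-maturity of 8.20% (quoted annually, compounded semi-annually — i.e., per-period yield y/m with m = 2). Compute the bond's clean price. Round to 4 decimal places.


Coupon per period c = face * coupon_rate / m = 2.700000
Periods per year m = 2; per-period yield y/m = 0.041000
Number of cashflows N = 4
Cashflows (t years, CF_t, discount factor 1/(1+y/m)^(m*t), PV):
  t = 0.5000: CF_t = 2.700000, DF = 0.960615, PV = 2.593660
  t = 1.0000: CF_t = 2.700000, DF = 0.922781, PV = 2.491508
  t = 1.5000: CF_t = 2.700000, DF = 0.886437, PV = 2.393380
  t = 2.0000: CF_t = 102.700000, DF = 0.851524, PV = 87.451553
Price P = sum_t PV_t = 94.930100

Answer: Price = 94.9301


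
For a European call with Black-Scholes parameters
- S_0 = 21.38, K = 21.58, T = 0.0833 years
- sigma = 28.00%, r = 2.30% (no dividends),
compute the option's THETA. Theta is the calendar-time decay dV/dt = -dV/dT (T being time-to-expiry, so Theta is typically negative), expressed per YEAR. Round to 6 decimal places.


d1 = -0.0511031748; d2 = -0.1319160450
phi(d1) = 0.3984216946; exp(-qT) = 1.0000000000; exp(-rT) = 0.9980859342
Theta = -S*exp(-qT)*phi(d1)*sigma/(2*sqrt(T)) - r*K*exp(-rT)*N(d2) + q*S*exp(-qT)*N(d1)
N(d1) = 0.4796216531; N(d2) = 0.4475253487; sqrt(T) = 0.2886173938
Term 1 = -21.3800 * 1.0000000000 * 0.3984216946 * 0.2800 / (2 * 0.2886173938) = -4.1319610041
Term 2 = -0.0230 * 21.5800 * 0.9980859342 * 0.4475253487 = -0.2216995702
Term 3 = 0 (no dividend yield, q = 0)
Theta = -4.1319610041 + (-0.2216995702) + (0.0000000000) = -4.353661

Answer: Theta = -4.353661


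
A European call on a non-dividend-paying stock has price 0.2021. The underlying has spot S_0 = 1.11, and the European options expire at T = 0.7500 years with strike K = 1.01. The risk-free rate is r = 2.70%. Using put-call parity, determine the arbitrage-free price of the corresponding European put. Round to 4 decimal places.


Put-call parity: C - P = S_0 * exp(-qT) - K * exp(-rT).
S_0 * exp(-qT) = 1.1100 * 1.00000000 = 1.11000000
K * exp(-rT) = 1.0100 * 0.97995365 = 0.98975319
P = C - S*exp(-qT) + K*exp(-rT)
P = 0.2021 - 1.11000000 + 0.98975319 = 0.0819

Answer: Put price = 0.0819


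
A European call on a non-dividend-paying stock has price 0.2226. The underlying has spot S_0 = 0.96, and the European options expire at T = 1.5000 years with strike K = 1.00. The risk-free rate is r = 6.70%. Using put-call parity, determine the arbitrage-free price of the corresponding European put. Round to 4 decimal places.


Answer: Put price = 0.1670

Derivation:
Put-call parity: C - P = S_0 * exp(-qT) - K * exp(-rT).
S_0 * exp(-qT) = 0.9600 * 1.00000000 = 0.96000000
K * exp(-rT) = 1.0000 * 0.90438511 = 0.90438511
P = C - S*exp(-qT) + K*exp(-rT)
P = 0.2226 - 0.96000000 + 0.90438511 = 0.1670


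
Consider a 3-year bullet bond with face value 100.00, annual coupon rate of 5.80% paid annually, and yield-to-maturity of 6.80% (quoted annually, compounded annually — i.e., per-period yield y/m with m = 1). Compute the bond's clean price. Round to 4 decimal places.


Coupon per period c = face * coupon_rate / m = 5.800000
Periods per year m = 1; per-period yield y/m = 0.068000
Number of cashflows N = 3
Cashflows (t years, CF_t, discount factor 1/(1+y/m)^(m*t), PV):
  t = 1.0000: CF_t = 5.800000, DF = 0.936330, PV = 5.430712
  t = 2.0000: CF_t = 5.800000, DF = 0.876713, PV = 5.084936
  t = 3.0000: CF_t = 105.800000, DF = 0.820892, PV = 86.850417
Price P = sum_t PV_t = 97.366065

Answer: Price = 97.3661


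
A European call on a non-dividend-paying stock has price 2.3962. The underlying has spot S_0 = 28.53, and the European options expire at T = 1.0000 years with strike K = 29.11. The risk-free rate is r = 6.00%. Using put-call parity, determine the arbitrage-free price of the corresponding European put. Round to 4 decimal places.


Put-call parity: C - P = S_0 * exp(-qT) - K * exp(-rT).
S_0 * exp(-qT) = 28.5300 * 1.00000000 = 28.53000000
K * exp(-rT) = 29.1100 * 0.94176453 = 27.41476557
P = C - S*exp(-qT) + K*exp(-rT)
P = 2.3962 - 28.53000000 + 27.41476557 = 1.2810

Answer: Put price = 1.2810


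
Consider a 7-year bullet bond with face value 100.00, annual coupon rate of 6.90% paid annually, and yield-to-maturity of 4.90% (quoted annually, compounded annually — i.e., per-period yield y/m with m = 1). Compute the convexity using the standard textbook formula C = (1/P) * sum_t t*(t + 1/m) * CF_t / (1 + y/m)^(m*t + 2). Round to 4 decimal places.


Answer: Convexity = 39.8940

Derivation:
Coupon per period c = face * coupon_rate / m = 6.900000
Periods per year m = 1; per-period yield y/m = 0.049000
Number of cashflows N = 7
Cashflows (t years, CF_t, discount factor 1/(1+y/m)^(m*t), PV):
  t = 1.0000: CF_t = 6.900000, DF = 0.953289, PV = 6.577693
  t = 2.0000: CF_t = 6.900000, DF = 0.908760, PV = 6.270441
  t = 3.0000: CF_t = 6.900000, DF = 0.866310, PV = 5.977542
  t = 4.0000: CF_t = 6.900000, DF = 0.825844, PV = 5.698324
  t = 5.0000: CF_t = 6.900000, DF = 0.787268, PV = 5.432149
  t = 6.0000: CF_t = 6.900000, DF = 0.750494, PV = 5.178407
  t = 7.0000: CF_t = 106.900000, DF = 0.715437, PV = 76.480248
Price P = sum_t PV_t = 111.614804
Convexity numerator sum_t t*(t + 1/m) * CF_t / (1+y/m)^(m*t + 2):
  t = 1.0000: term = 11.955084
  t = 2.0000: term = 34.189944
  t = 3.0000: term = 65.185784
  t = 4.0000: term = 103.568135
  t = 5.0000: term = 148.095522
  t = 6.0000: term = 197.648934
  t = 7.0000: term = 3892.121046
Convexity = (1/P) * sum = 4452.764449 / 111.614804 = 39.894031


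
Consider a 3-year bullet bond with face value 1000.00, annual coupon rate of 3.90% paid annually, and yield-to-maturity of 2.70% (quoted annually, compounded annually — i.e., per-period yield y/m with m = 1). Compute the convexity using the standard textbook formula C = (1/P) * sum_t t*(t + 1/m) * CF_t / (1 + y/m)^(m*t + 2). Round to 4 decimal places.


Answer: Convexity = 10.8258

Derivation:
Coupon per period c = face * coupon_rate / m = 39.000000
Periods per year m = 1; per-period yield y/m = 0.027000
Number of cashflows N = 3
Cashflows (t years, CF_t, discount factor 1/(1+y/m)^(m*t), PV):
  t = 1.0000: CF_t = 39.000000, DF = 0.973710, PV = 37.974684
  t = 2.0000: CF_t = 39.000000, DF = 0.948111, PV = 36.976323
  t = 3.0000: CF_t = 1039.000000, DF = 0.923185, PV = 959.189060
Price P = sum_t PV_t = 1034.140066
Convexity numerator sum_t t*(t + 1/m) * CF_t / (1+y/m)^(m*t + 2):
  t = 1.0000: term = 72.008418
  t = 2.0000: term = 210.345915
  t = 3.0000: term = 10913.010564
Convexity = (1/P) * sum = 11195.364898 / 1034.140066 = 10.825772
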